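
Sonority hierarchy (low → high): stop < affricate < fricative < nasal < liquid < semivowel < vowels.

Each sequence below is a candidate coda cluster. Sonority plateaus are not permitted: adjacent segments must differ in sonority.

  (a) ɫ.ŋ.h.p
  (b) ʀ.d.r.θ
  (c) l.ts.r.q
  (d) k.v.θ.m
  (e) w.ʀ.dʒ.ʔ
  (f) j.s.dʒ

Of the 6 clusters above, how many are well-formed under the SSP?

3

(a) 5-4-3-1 → obeys
(b) 5-1-5-3 → violates
(c) 5-2-5-1 → violates
(d) 1-3-3-4 → violates
(e) 6-5-2-1 → obeys
(f) 6-3-2 → obeys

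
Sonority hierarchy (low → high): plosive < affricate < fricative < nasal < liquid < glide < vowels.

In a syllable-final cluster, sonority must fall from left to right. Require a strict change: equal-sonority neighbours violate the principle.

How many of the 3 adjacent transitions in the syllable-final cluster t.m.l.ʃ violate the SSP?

2

/t/: plosive = 1.
/m/: nasal = 4.
/l/: liquid = 5.
/ʃ/: fricative = 3.
/t/→/m/: 1→4 (does not fall) — violation.
/m/→/l/: 4→5 (does not fall) — violation.
/l/→/ʃ/: 5→3 (falls) — ok.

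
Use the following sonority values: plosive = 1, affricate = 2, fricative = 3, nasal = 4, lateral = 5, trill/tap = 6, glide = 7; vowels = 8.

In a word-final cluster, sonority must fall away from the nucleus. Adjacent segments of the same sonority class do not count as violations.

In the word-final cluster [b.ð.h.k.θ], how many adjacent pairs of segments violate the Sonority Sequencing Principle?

2

/b/: plosive = 1.
/ð/: fricative = 3.
/h/: fricative = 3.
/k/: plosive = 1.
/θ/: fricative = 3.
/b/→/ð/: 1→3 (does not fall) — violation.
/ð/→/h/: 3→3 (plateau, allowed) — ok.
/h/→/k/: 3→1 (falls) — ok.
/k/→/θ/: 1→3 (does not fall) — violation.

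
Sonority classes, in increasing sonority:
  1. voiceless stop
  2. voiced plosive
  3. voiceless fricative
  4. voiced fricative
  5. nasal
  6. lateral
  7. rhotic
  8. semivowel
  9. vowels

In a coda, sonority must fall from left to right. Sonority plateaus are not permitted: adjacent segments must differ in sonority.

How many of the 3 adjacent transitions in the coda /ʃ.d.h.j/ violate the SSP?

2

/ʃ/: voiceless fricative = 3.
/d/: voiced plosive = 2.
/h/: voiceless fricative = 3.
/j/: semivowel = 8.
/ʃ/→/d/: 3→2 (falls) — ok.
/d/→/h/: 2→3 (does not fall) — violation.
/h/→/j/: 3→8 (does not fall) — violation.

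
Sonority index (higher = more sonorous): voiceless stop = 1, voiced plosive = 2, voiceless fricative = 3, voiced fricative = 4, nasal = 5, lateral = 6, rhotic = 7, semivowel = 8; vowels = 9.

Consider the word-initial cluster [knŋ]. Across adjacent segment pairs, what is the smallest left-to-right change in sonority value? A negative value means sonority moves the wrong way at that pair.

0

/k/: voiceless stop = 1.
/n/: nasal = 5.
/ŋ/: nasal = 5.
/k/→/n/: change +4.
/n/→/ŋ/: change +0.
Minimum = 0.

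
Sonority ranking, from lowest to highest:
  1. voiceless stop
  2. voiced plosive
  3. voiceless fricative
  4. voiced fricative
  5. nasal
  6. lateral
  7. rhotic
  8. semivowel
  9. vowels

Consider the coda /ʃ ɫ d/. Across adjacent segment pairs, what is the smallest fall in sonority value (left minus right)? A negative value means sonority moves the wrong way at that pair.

-3

/ʃ/: voiceless fricative = 3.
/ɫ/: lateral = 6.
/d/: voiced plosive = 2.
/ʃ/→/ɫ/: change -3.
/ɫ/→/d/: change +4.
Minimum = -3.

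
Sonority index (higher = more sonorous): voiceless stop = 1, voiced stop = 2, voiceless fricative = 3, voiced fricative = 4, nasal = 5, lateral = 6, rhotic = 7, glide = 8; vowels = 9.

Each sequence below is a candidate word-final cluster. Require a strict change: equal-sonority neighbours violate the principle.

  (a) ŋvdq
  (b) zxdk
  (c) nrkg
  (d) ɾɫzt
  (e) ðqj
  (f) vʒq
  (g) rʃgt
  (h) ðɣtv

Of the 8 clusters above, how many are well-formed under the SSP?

(a) 5-4-2-1 → obeys
(b) 4-3-2-1 → obeys
(c) 5-7-1-2 → violates
(d) 7-6-4-1 → obeys
(e) 4-1-8 → violates
(f) 4-4-1 → violates
(g) 7-3-2-1 → obeys
(h) 4-4-1-4 → violates

4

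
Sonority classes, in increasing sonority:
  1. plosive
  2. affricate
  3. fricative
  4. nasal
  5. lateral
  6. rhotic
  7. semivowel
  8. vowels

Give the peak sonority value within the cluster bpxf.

3

/b/ is a plosive (sonority 1).
/p/ is a plosive (sonority 1).
/x/ is a fricative (sonority 3).
/f/ is a fricative (sonority 3).
The maximum is 3.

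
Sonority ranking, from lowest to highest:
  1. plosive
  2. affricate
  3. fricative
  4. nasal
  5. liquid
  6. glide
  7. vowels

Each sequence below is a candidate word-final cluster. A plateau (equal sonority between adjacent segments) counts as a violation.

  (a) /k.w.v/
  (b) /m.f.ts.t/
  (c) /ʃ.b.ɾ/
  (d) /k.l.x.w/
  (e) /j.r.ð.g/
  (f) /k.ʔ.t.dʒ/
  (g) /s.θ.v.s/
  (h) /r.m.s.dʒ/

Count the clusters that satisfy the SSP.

3

(a) sonority 1-6-3: ill-formed.
(b) sonority 4-3-2-1: well-formed.
(c) sonority 3-1-5: ill-formed.
(d) sonority 1-5-3-6: ill-formed.
(e) sonority 6-5-3-1: well-formed.
(f) sonority 1-1-1-2: ill-formed.
(g) sonority 3-3-3-3: ill-formed.
(h) sonority 5-4-3-2: well-formed.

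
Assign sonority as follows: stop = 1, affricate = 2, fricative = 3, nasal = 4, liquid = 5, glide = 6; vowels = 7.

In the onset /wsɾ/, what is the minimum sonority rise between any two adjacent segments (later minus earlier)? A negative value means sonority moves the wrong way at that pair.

/w/ is a glide (sonority 6).
/s/ is a fricative (sonority 3).
/ɾ/ is a liquid (sonority 5).
/w/→/s/: change -3.
/s/→/ɾ/: change +2.
Minimum = -3.

-3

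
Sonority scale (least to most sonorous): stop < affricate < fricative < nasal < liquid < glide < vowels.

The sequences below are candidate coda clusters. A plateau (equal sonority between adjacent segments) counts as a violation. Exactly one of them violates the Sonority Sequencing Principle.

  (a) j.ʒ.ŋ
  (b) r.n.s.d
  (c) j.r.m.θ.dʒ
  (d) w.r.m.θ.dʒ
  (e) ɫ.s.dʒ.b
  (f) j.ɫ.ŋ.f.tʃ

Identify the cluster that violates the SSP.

(a) j.ʒ.ŋ: profile 6-3-4 — violates.
(b) r.n.s.d: profile 5-4-3-1 — obeys.
(c) j.r.m.θ.dʒ: profile 6-5-4-3-2 — obeys.
(d) w.r.m.θ.dʒ: profile 6-5-4-3-2 — obeys.
(e) ɫ.s.dʒ.b: profile 5-3-2-1 — obeys.
(f) j.ɫ.ŋ.f.tʃ: profile 6-5-4-3-2 — obeys.

a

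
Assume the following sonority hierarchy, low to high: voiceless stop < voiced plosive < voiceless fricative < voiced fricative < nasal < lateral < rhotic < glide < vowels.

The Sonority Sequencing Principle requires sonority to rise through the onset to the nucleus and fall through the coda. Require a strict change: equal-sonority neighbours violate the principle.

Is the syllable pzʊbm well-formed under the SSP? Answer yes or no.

no

Onset: /p/ is a voiceless stop (sonority 1), /z/ is a voiced fricative (sonority 4); then the nucleus /ʊ/ (sonority 9).
Onset profile 1-4-9 — rises to the nucleus.
Coda: /b/ is a voiced plosive (sonority 2), /m/ is a nasal (sonority 5).
Coda profile 9-2-5 — does not strictly fall throughout.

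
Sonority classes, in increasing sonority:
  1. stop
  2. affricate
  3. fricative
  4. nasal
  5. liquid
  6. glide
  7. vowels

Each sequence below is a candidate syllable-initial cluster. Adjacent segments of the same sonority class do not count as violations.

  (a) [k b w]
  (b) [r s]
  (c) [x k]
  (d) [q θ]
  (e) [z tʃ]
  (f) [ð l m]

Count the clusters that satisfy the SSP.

2

(a) 1-1-6 → obeys
(b) 5-3 → violates
(c) 3-1 → violates
(d) 1-3 → obeys
(e) 3-2 → violates
(f) 3-5-4 → violates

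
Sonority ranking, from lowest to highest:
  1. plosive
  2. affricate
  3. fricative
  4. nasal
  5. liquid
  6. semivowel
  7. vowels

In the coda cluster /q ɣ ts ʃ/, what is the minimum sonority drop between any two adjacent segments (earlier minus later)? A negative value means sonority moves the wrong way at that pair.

-2

/q/: plosive = 1.
/ɣ/: fricative = 3.
/ts/: affricate = 2.
/ʃ/: fricative = 3.
/q/→/ɣ/: change -2.
/ɣ/→/ts/: change +1.
/ts/→/ʃ/: change -1.
Minimum = -2.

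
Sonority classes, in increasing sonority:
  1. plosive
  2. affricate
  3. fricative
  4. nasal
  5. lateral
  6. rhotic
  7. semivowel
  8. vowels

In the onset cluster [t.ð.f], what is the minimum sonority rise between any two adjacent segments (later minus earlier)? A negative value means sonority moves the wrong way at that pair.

0

/t/ — plosive, sonority 1.
/ð/ — fricative, sonority 3.
/f/ — fricative, sonority 3.
/t/→/ð/: change +2.
/ð/→/f/: change +0.
Minimum = 0.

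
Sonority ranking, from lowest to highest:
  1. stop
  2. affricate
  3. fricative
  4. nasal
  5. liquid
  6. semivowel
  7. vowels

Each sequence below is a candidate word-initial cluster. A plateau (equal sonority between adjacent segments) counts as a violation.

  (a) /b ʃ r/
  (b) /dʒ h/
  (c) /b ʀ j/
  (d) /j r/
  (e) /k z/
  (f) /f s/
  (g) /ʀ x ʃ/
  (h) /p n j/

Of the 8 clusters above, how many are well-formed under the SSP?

5

(a) sonority 1-3-5: well-formed.
(b) sonority 2-3: well-formed.
(c) sonority 1-5-6: well-formed.
(d) sonority 6-5: ill-formed.
(e) sonority 1-3: well-formed.
(f) sonority 3-3: ill-formed.
(g) sonority 5-3-3: ill-formed.
(h) sonority 1-4-6: well-formed.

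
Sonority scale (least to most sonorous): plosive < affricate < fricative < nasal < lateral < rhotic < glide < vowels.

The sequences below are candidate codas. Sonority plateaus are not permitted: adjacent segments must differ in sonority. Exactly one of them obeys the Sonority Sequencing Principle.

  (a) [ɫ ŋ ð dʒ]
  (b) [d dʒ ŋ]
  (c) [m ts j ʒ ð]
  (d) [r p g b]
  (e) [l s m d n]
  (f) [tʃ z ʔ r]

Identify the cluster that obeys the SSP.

(a) [ɫ ŋ ð dʒ]: profile 5-4-3-2 — obeys.
(b) [d dʒ ŋ]: profile 1-2-4 — violates.
(c) [m ts j ʒ ð]: profile 4-2-7-3-3 — violates.
(d) [r p g b]: profile 6-1-1-1 — violates.
(e) [l s m d n]: profile 5-3-4-1-4 — violates.
(f) [tʃ z ʔ r]: profile 2-3-1-6 — violates.

a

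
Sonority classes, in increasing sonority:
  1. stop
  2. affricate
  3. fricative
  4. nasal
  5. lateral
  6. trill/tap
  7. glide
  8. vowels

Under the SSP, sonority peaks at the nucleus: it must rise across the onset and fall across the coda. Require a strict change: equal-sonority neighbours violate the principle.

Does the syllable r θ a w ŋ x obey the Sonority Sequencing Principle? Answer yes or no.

no

Onset: /r/ is a trill/tap (sonority 6), /θ/ is a fricative (sonority 3); then the nucleus /a/ (sonority 8).
Onset profile 6-3-8 — does not strictly rise throughout.
Coda: /w/ is a glide (sonority 7), /ŋ/ is a nasal (sonority 4), /x/ is a fricative (sonority 3).
Coda profile 8-7-4-3 — falls from the nucleus.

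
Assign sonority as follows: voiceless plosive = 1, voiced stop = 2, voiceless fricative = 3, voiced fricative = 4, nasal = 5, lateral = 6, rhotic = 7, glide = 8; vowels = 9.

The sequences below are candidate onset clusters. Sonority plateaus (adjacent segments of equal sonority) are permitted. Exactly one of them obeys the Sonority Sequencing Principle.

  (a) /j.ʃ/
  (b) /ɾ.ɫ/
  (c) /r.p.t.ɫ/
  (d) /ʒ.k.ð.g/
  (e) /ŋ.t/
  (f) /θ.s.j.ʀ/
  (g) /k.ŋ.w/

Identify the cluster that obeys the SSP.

(a) 8-3 → violates
(b) 7-6 → violates
(c) 7-1-1-6 → violates
(d) 4-1-4-2 → violates
(e) 5-1 → violates
(f) 3-3-8-7 → violates
(g) 1-5-8 → obeys

g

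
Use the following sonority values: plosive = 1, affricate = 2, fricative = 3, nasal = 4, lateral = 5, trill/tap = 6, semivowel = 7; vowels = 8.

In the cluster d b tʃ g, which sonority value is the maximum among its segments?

2

/d/ is a plosive (sonority 1).
/b/ is a plosive (sonority 1).
/tʃ/ is an affricate (sonority 2).
/g/ is a plosive (sonority 1).
The maximum is 2.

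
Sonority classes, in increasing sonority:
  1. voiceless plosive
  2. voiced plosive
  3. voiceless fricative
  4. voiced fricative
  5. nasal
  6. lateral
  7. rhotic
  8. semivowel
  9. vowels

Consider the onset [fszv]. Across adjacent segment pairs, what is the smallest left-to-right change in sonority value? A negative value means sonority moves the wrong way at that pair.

/f/ is a voiceless fricative (sonority 3).
/s/ is a voiceless fricative (sonority 3).
/z/ is a voiced fricative (sonority 4).
/v/ is a voiced fricative (sonority 4).
/f/→/s/: change +0.
/s/→/z/: change +1.
/z/→/v/: change +0.
Minimum = 0.

0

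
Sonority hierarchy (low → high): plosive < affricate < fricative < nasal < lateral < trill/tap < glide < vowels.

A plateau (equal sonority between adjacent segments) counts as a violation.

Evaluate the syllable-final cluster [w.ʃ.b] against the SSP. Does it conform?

yes

/w/ is a glide (sonority 7).
/ʃ/ is a fricative (sonority 3).
/b/ is a plosive (sonority 1).
The profile 7-3-1 strictly falls, so the syllable-final cluster satisfies the SSP.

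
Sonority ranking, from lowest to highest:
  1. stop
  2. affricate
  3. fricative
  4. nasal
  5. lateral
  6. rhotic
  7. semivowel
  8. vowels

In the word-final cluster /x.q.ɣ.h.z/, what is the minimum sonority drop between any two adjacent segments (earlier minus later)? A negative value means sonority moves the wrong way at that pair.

/x/ is a fricative (sonority 3).
/q/ is a stop (sonority 1).
/ɣ/ is a fricative (sonority 3).
/h/ is a fricative (sonority 3).
/z/ is a fricative (sonority 3).
/x/→/q/: change +2.
/q/→/ɣ/: change -2.
/ɣ/→/h/: change +0.
/h/→/z/: change +0.
Minimum = -2.

-2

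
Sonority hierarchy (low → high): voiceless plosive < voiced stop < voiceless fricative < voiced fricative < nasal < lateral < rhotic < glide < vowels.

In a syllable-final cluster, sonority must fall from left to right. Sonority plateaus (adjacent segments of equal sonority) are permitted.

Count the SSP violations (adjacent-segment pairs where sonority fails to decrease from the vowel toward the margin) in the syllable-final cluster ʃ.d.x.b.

1

/ʃ/: voiceless fricative = 3.
/d/: voiced stop = 2.
/x/: voiceless fricative = 3.
/b/: voiced stop = 2.
/ʃ/→/d/: 3→2 (falls) — ok.
/d/→/x/: 2→3 (does not fall) — violation.
/x/→/b/: 3→2 (falls) — ok.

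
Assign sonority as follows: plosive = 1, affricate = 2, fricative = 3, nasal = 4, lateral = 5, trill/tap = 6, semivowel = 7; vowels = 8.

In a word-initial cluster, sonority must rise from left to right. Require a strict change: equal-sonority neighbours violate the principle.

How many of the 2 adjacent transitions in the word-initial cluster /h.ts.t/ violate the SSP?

/h/: fricative = 3.
/ts/: affricate = 2.
/t/: plosive = 1.
/h/→/ts/: 3→2 (does not rise) — violation.
/ts/→/t/: 2→1 (does not rise) — violation.

2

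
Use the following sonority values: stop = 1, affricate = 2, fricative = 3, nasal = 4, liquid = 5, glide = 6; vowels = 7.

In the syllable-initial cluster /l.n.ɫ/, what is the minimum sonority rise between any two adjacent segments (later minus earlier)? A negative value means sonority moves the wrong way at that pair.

-1

/l/ is a liquid (sonority 5).
/n/ is a nasal (sonority 4).
/ɫ/ is a liquid (sonority 5).
/l/→/n/: change -1.
/n/→/ɫ/: change +1.
Minimum = -1.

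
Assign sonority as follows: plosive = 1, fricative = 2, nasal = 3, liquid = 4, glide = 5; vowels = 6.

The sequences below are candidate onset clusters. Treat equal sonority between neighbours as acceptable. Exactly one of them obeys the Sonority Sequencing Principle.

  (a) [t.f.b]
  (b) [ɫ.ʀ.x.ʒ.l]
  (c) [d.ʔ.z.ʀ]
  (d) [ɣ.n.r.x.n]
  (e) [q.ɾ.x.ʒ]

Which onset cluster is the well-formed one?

(a) 1-2-1 → violates
(b) 4-4-2-2-4 → violates
(c) 1-1-2-4 → obeys
(d) 2-3-4-2-3 → violates
(e) 1-4-2-2 → violates

c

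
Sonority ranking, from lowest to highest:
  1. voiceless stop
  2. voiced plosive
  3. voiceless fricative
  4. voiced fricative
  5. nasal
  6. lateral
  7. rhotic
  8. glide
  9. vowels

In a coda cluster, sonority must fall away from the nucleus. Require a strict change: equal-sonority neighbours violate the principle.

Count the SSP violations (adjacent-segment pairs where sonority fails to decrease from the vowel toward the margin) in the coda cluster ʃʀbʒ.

2

/ʃ/ — voiceless fricative, sonority 3.
/ʀ/ — rhotic, sonority 7.
/b/ — voiced plosive, sonority 2.
/ʒ/ — voiced fricative, sonority 4.
/ʃ/→/ʀ/: 3→7 (does not fall) — violation.
/ʀ/→/b/: 7→2 (falls) — ok.
/b/→/ʒ/: 2→4 (does not fall) — violation.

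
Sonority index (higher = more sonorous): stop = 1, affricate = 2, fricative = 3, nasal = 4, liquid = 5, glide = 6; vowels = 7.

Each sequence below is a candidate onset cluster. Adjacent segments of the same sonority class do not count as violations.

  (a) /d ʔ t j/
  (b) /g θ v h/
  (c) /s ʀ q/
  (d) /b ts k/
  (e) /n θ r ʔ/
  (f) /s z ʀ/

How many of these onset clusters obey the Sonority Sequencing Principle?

(a) 1-1-1-6 → obeys
(b) 1-3-3-3 → obeys
(c) 3-5-1 → violates
(d) 1-2-1 → violates
(e) 4-3-5-1 → violates
(f) 3-3-5 → obeys

3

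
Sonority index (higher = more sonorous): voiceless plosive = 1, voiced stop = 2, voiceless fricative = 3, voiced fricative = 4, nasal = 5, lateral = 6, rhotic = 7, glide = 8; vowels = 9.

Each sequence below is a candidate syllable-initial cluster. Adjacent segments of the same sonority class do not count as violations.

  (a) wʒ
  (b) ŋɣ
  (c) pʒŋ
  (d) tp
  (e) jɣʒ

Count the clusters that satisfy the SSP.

(a) wʒ: profile 8-4 — violates.
(b) ŋɣ: profile 5-4 — violates.
(c) pʒŋ: profile 1-4-5 — obeys.
(d) tp: profile 1-1 — obeys.
(e) jɣʒ: profile 8-4-4 — violates.

2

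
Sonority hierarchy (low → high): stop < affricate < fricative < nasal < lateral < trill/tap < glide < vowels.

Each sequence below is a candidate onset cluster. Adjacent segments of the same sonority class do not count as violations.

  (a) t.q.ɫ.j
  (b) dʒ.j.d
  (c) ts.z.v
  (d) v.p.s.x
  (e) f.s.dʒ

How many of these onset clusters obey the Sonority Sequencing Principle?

2

(a) t.q.ɫ.j: profile 1-1-5-7 — obeys.
(b) dʒ.j.d: profile 2-7-1 — violates.
(c) ts.z.v: profile 2-3-3 — obeys.
(d) v.p.s.x: profile 3-1-3-3 — violates.
(e) f.s.dʒ: profile 3-3-2 — violates.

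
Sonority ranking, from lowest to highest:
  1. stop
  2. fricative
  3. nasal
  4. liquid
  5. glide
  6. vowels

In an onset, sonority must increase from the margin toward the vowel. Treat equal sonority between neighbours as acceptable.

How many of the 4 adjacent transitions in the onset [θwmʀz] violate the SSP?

2

/θ/ — fricative, sonority 2.
/w/ — glide, sonority 5.
/m/ — nasal, sonority 3.
/ʀ/ — liquid, sonority 4.
/z/ — fricative, sonority 2.
/θ/→/w/: 2→5 (rises) — ok.
/w/→/m/: 5→3 (does not rise) — violation.
/m/→/ʀ/: 3→4 (rises) — ok.
/ʀ/→/z/: 4→2 (does not rise) — violation.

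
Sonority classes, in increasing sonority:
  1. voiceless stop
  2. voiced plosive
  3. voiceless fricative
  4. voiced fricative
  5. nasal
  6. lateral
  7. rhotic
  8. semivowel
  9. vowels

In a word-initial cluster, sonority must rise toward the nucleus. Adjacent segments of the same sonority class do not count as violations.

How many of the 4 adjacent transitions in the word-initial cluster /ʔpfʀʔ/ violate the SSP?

1

/ʔ/ — voiceless stop, sonority 1.
/p/ — voiceless stop, sonority 1.
/f/ — voiceless fricative, sonority 3.
/ʀ/ — rhotic, sonority 7.
/ʔ/ — voiceless stop, sonority 1.
/ʔ/→/p/: 1→1 (plateau, allowed) — ok.
/p/→/f/: 1→3 (rises) — ok.
/f/→/ʀ/: 3→7 (rises) — ok.
/ʀ/→/ʔ/: 7→1 (does not rise) — violation.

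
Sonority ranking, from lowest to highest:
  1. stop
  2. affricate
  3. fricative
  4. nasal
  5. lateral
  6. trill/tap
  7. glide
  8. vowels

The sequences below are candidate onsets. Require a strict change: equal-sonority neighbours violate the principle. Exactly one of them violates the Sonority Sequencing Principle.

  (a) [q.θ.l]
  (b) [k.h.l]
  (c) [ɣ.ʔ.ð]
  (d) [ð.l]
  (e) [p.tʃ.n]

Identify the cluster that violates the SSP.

c

(a) sonority 1-3-5: well-formed.
(b) sonority 1-3-5: well-formed.
(c) sonority 3-1-3: ill-formed.
(d) sonority 3-5: well-formed.
(e) sonority 1-2-4: well-formed.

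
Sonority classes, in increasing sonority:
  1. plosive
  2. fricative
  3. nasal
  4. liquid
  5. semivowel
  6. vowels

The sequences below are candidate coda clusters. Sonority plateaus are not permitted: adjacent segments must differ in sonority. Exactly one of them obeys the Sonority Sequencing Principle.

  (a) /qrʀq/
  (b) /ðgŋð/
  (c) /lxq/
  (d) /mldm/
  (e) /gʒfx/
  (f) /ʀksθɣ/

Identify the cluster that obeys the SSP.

c

(a) /qrʀq/: profile 1-4-4-1 — violates.
(b) /ðgŋð/: profile 2-1-3-2 — violates.
(c) /lxq/: profile 4-2-1 — obeys.
(d) /mldm/: profile 3-4-1-3 — violates.
(e) /gʒfx/: profile 1-2-2-2 — violates.
(f) /ʀksθɣ/: profile 4-1-2-2-2 — violates.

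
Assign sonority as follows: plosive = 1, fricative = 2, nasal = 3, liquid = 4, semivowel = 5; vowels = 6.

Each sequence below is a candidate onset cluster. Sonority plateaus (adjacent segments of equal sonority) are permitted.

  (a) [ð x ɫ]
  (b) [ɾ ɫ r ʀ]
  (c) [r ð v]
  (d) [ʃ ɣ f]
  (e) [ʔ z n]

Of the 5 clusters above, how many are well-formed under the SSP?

4

(a) [ð x ɫ]: profile 2-2-4 — obeys.
(b) [ɾ ɫ r ʀ]: profile 4-4-4-4 — obeys.
(c) [r ð v]: profile 4-2-2 — violates.
(d) [ʃ ɣ f]: profile 2-2-2 — obeys.
(e) [ʔ z n]: profile 1-2-3 — obeys.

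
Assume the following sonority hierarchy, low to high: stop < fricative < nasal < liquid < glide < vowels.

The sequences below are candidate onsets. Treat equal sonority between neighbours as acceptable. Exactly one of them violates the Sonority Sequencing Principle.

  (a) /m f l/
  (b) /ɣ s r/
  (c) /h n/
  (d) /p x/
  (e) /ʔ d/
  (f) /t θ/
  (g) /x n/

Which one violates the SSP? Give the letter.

a

(a) sonority 3-2-4: ill-formed.
(b) sonority 2-2-4: well-formed.
(c) sonority 2-3: well-formed.
(d) sonority 1-2: well-formed.
(e) sonority 1-1: well-formed.
(f) sonority 1-2: well-formed.
(g) sonority 2-3: well-formed.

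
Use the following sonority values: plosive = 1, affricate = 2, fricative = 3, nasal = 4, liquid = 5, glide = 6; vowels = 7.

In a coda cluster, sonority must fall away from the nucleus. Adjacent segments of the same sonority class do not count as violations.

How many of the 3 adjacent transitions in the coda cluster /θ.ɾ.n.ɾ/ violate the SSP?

2

/θ/ is a fricative (sonority 3).
/ɾ/ is a liquid (sonority 5).
/n/ is a nasal (sonority 4).
/ɾ/ is a liquid (sonority 5).
/θ/→/ɾ/: 3→5 (does not fall) — violation.
/ɾ/→/n/: 5→4 (falls) — ok.
/n/→/ɾ/: 4→5 (does not fall) — violation.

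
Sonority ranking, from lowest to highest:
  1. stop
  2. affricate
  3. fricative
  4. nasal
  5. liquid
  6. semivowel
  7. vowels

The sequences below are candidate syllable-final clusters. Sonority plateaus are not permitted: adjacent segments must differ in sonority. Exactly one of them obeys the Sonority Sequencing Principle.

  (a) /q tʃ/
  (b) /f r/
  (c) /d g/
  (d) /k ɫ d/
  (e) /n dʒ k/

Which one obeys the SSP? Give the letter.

(a) /q tʃ/: profile 1-2 — violates.
(b) /f r/: profile 3-5 — violates.
(c) /d g/: profile 1-1 — violates.
(d) /k ɫ d/: profile 1-5-1 — violates.
(e) /n dʒ k/: profile 4-2-1 — obeys.

e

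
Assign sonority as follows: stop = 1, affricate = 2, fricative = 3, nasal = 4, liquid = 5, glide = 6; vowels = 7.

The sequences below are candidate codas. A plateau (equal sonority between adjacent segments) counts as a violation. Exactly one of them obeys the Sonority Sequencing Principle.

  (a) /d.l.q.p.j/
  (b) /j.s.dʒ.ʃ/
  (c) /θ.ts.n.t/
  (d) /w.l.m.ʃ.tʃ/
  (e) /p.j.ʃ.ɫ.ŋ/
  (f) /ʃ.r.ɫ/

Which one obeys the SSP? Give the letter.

d

(a) sonority 1-5-1-1-6: ill-formed.
(b) sonority 6-3-2-3: ill-formed.
(c) sonority 3-2-4-1: ill-formed.
(d) sonority 6-5-4-3-2: well-formed.
(e) sonority 1-6-3-5-4: ill-formed.
(f) sonority 3-5-5: ill-formed.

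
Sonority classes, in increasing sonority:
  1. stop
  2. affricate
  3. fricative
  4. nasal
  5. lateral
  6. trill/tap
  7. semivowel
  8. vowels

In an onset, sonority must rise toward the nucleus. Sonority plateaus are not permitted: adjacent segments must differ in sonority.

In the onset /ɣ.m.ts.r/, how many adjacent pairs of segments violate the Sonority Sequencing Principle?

/ɣ/ — fricative, sonority 3.
/m/ — nasal, sonority 4.
/ts/ — affricate, sonority 2.
/r/ — trill/tap, sonority 6.
/ɣ/→/m/: 3→4 (rises) — ok.
/m/→/ts/: 4→2 (does not rise) — violation.
/ts/→/r/: 2→6 (rises) — ok.

1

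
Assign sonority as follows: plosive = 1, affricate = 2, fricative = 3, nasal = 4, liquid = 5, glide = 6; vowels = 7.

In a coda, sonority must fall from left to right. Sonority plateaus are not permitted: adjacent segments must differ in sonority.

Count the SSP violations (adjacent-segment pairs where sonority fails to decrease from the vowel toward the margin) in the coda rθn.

1

/r/ is a liquid (sonority 5).
/θ/ is a fricative (sonority 3).
/n/ is a nasal (sonority 4).
/r/→/θ/: 5→3 (falls) — ok.
/θ/→/n/: 3→4 (does not fall) — violation.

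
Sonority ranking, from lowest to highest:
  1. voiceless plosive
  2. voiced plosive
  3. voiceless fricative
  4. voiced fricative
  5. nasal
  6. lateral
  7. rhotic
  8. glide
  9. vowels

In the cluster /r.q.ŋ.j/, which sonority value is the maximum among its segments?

/r/: rhotic = 7.
/q/: voiceless plosive = 1.
/ŋ/: nasal = 5.
/j/: glide = 8.
The maximum is 8.

8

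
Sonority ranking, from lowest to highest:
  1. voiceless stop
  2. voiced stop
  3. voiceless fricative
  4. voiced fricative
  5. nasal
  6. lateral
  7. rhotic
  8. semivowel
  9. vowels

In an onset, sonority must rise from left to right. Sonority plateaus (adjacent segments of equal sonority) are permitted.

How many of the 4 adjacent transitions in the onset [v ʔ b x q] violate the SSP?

/v/: voiced fricative = 4.
/ʔ/: voiceless stop = 1.
/b/: voiced stop = 2.
/x/: voiceless fricative = 3.
/q/: voiceless stop = 1.
/v/→/ʔ/: 4→1 (does not rise) — violation.
/ʔ/→/b/: 1→2 (rises) — ok.
/b/→/x/: 2→3 (rises) — ok.
/x/→/q/: 3→1 (does not rise) — violation.

2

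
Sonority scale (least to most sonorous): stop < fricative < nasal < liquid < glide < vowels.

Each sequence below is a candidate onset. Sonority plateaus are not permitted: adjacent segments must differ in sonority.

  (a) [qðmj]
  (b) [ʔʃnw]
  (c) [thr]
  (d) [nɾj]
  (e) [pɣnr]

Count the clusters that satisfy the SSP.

(a) [qðmj]: profile 1-2-3-5 — obeys.
(b) [ʔʃnw]: profile 1-2-3-5 — obeys.
(c) [thr]: profile 1-2-4 — obeys.
(d) [nɾj]: profile 3-4-5 — obeys.
(e) [pɣnr]: profile 1-2-3-4 — obeys.

5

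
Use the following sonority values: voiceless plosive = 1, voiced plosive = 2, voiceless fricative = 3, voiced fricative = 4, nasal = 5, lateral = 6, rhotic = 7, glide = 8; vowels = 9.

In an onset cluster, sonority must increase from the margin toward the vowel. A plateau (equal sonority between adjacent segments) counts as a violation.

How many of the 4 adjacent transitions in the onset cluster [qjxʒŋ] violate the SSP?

1

/q/ — voiceless plosive, sonority 1.
/j/ — glide, sonority 8.
/x/ — voiceless fricative, sonority 3.
/ʒ/ — voiced fricative, sonority 4.
/ŋ/ — nasal, sonority 5.
/q/→/j/: 1→8 (rises) — ok.
/j/→/x/: 8→3 (does not rise) — violation.
/x/→/ʒ/: 3→4 (rises) — ok.
/ʒ/→/ŋ/: 4→5 (rises) — ok.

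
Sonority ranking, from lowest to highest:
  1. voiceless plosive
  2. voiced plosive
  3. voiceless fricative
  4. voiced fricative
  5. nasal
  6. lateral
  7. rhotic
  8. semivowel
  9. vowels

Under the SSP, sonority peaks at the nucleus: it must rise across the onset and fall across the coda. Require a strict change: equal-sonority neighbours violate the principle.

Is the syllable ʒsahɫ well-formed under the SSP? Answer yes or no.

Onset: /ʒ/ is a voiced fricative (sonority 4), /s/ is a voiceless fricative (sonority 3); then the nucleus /a/ (sonority 9).
Onset profile 4-3-9 — does not strictly rise throughout.
Coda: /h/ is a voiceless fricative (sonority 3), /ɫ/ is a lateral (sonority 6).
Coda profile 9-3-6 — does not strictly fall throughout.

no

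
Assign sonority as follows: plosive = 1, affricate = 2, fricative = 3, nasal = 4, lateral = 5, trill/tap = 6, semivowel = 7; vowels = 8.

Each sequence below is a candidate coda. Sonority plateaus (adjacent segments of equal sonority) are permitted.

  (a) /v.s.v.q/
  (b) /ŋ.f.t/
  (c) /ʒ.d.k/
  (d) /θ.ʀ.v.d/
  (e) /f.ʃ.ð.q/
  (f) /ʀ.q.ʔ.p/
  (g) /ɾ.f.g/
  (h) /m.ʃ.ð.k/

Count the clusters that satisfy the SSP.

(a) sonority 3-3-3-1: well-formed.
(b) sonority 4-3-1: well-formed.
(c) sonority 3-1-1: well-formed.
(d) sonority 3-6-3-1: ill-formed.
(e) sonority 3-3-3-1: well-formed.
(f) sonority 6-1-1-1: well-formed.
(g) sonority 6-3-1: well-formed.
(h) sonority 4-3-3-1: well-formed.

7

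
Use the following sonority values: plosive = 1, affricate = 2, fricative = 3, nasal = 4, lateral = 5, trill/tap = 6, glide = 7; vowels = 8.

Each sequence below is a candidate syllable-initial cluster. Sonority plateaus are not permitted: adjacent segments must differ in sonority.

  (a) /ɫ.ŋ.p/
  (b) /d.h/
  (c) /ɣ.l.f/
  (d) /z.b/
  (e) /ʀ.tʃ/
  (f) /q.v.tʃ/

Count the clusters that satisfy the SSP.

1

(a) /ɫ.ŋ.p/: profile 5-4-1 — violates.
(b) /d.h/: profile 1-3 — obeys.
(c) /ɣ.l.f/: profile 3-5-3 — violates.
(d) /z.b/: profile 3-1 — violates.
(e) /ʀ.tʃ/: profile 6-2 — violates.
(f) /q.v.tʃ/: profile 1-3-2 — violates.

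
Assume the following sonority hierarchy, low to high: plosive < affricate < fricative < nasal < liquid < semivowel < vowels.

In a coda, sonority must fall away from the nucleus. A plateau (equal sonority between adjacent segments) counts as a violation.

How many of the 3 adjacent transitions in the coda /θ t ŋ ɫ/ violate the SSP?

/θ/: fricative = 3.
/t/: plosive = 1.
/ŋ/: nasal = 4.
/ɫ/: liquid = 5.
/θ/→/t/: 3→1 (falls) — ok.
/t/→/ŋ/: 1→4 (does not fall) — violation.
/ŋ/→/ɫ/: 4→5 (does not fall) — violation.

2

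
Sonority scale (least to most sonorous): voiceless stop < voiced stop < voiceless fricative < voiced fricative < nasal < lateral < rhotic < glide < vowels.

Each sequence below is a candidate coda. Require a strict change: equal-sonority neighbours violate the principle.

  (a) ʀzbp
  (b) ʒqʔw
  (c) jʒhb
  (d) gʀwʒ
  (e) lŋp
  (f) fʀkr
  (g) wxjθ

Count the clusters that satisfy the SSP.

3

(a) sonority 7-4-2-1: well-formed.
(b) sonority 4-1-1-8: ill-formed.
(c) sonority 8-4-3-2: well-formed.
(d) sonority 2-7-8-4: ill-formed.
(e) sonority 6-5-1: well-formed.
(f) sonority 3-7-1-7: ill-formed.
(g) sonority 8-3-8-3: ill-formed.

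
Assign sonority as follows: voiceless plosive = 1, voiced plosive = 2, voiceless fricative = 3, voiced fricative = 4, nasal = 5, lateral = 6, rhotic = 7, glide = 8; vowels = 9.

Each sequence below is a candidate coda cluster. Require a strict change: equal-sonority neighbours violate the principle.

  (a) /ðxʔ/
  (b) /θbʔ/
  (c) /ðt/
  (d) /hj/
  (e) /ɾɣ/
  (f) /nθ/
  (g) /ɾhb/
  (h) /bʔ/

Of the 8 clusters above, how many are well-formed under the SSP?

(a) /ðxʔ/: profile 4-3-1 — obeys.
(b) /θbʔ/: profile 3-2-1 — obeys.
(c) /ðt/: profile 4-1 — obeys.
(d) /hj/: profile 3-8 — violates.
(e) /ɾɣ/: profile 7-4 — obeys.
(f) /nθ/: profile 5-3 — obeys.
(g) /ɾhb/: profile 7-3-2 — obeys.
(h) /bʔ/: profile 2-1 — obeys.

7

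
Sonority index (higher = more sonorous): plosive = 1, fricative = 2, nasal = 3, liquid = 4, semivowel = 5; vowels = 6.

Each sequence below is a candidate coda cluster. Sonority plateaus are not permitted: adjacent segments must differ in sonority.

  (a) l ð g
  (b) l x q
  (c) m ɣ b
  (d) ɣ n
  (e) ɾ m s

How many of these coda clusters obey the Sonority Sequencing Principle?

(a) l ð g: profile 4-2-1 — obeys.
(b) l x q: profile 4-2-1 — obeys.
(c) m ɣ b: profile 3-2-1 — obeys.
(d) ɣ n: profile 2-3 — violates.
(e) ɾ m s: profile 4-3-2 — obeys.

4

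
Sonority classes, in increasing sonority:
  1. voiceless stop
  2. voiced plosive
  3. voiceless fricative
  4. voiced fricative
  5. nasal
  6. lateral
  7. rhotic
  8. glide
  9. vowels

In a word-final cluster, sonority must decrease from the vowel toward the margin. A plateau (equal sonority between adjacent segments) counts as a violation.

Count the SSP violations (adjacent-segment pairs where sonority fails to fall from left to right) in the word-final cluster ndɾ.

/n/: nasal = 5.
/d/: voiced plosive = 2.
/ɾ/: rhotic = 7.
/n/→/d/: 5→2 (falls) — ok.
/d/→/ɾ/: 2→7 (does not fall) — violation.

1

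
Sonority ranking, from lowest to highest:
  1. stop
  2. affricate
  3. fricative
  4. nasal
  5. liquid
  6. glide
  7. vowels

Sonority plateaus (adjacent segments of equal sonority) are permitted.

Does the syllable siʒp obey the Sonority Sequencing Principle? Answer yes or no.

yes

Onset: /s/ is a fricative (sonority 3); then the nucleus /i/ (sonority 7).
Onset profile 3-7 — rises to the nucleus.
Coda: /ʒ/ is a fricative (sonority 3), /p/ is a stop (sonority 1).
Coda profile 7-3-1 — falls from the nucleus.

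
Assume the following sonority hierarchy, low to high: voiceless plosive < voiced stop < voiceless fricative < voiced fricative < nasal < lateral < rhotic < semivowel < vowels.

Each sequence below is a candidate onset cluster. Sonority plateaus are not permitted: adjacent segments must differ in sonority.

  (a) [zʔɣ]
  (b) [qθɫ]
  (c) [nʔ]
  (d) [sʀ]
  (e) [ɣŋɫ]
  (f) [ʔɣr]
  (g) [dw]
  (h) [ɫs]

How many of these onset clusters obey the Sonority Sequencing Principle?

(a) sonority 4-1-4: ill-formed.
(b) sonority 1-3-6: well-formed.
(c) sonority 5-1: ill-formed.
(d) sonority 3-7: well-formed.
(e) sonority 4-5-6: well-formed.
(f) sonority 1-4-7: well-formed.
(g) sonority 2-8: well-formed.
(h) sonority 6-3: ill-formed.

5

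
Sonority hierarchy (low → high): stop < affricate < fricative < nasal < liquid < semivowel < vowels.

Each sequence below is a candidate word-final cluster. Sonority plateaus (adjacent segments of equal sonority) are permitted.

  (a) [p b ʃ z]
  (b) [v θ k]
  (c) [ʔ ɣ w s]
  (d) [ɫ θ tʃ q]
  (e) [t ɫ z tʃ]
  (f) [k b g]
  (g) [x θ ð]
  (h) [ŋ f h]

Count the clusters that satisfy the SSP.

5

(a) [p b ʃ z]: profile 1-1-3-3 — violates.
(b) [v θ k]: profile 3-3-1 — obeys.
(c) [ʔ ɣ w s]: profile 1-3-6-3 — violates.
(d) [ɫ θ tʃ q]: profile 5-3-2-1 — obeys.
(e) [t ɫ z tʃ]: profile 1-5-3-2 — violates.
(f) [k b g]: profile 1-1-1 — obeys.
(g) [x θ ð]: profile 3-3-3 — obeys.
(h) [ŋ f h]: profile 4-3-3 — obeys.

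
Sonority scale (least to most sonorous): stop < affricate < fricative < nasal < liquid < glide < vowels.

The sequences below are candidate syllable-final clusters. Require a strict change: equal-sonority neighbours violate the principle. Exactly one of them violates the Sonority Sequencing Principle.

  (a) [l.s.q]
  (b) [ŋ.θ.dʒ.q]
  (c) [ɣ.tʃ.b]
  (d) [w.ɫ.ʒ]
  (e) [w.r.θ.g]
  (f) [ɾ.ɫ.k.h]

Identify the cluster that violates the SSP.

f

(a) sonority 5-3-1: well-formed.
(b) sonority 4-3-2-1: well-formed.
(c) sonority 3-2-1: well-formed.
(d) sonority 6-5-3: well-formed.
(e) sonority 6-5-3-1: well-formed.
(f) sonority 5-5-1-3: ill-formed.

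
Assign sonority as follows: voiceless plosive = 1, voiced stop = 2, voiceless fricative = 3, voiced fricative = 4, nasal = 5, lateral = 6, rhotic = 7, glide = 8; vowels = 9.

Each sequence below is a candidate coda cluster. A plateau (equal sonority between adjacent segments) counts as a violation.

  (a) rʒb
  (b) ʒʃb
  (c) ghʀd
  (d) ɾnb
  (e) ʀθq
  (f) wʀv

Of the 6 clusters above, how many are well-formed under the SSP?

(a) 7-4-2 → obeys
(b) 4-3-2 → obeys
(c) 2-3-7-2 → violates
(d) 7-5-2 → obeys
(e) 7-3-1 → obeys
(f) 8-7-4 → obeys

5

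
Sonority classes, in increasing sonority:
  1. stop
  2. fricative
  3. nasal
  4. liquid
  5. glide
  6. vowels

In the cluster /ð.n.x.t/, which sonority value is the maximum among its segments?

3

/ð/: fricative = 2.
/n/: nasal = 3.
/x/: fricative = 2.
/t/: stop = 1.
The maximum is 3.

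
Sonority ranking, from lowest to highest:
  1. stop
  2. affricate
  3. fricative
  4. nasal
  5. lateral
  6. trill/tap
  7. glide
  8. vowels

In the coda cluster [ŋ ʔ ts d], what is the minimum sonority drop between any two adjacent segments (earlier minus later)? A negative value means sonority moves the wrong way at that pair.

/ŋ/ is a nasal (sonority 4).
/ʔ/ is a stop (sonority 1).
/ts/ is an affricate (sonority 2).
/d/ is a stop (sonority 1).
/ŋ/→/ʔ/: change +3.
/ʔ/→/ts/: change -1.
/ts/→/d/: change +1.
Minimum = -1.

-1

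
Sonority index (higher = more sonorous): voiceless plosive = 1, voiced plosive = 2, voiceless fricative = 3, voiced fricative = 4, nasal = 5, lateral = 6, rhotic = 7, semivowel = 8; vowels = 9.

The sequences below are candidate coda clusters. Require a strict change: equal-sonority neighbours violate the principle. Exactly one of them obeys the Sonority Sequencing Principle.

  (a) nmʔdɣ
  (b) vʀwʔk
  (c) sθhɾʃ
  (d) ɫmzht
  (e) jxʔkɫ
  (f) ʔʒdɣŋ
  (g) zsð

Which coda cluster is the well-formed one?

d

(a) sonority 5-5-1-2-4: ill-formed.
(b) sonority 4-7-8-1-1: ill-formed.
(c) sonority 3-3-3-7-3: ill-formed.
(d) sonority 6-5-4-3-1: well-formed.
(e) sonority 8-3-1-1-6: ill-formed.
(f) sonority 1-4-2-4-5: ill-formed.
(g) sonority 4-3-4: ill-formed.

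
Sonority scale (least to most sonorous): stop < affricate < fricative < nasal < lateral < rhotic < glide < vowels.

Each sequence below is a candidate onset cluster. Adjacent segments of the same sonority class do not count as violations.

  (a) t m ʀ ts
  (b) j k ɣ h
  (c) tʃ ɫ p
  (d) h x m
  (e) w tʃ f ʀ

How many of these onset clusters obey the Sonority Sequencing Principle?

(a) sonority 1-4-6-2: ill-formed.
(b) sonority 7-1-3-3: ill-formed.
(c) sonority 2-5-1: ill-formed.
(d) sonority 3-3-4: well-formed.
(e) sonority 7-2-3-6: ill-formed.

1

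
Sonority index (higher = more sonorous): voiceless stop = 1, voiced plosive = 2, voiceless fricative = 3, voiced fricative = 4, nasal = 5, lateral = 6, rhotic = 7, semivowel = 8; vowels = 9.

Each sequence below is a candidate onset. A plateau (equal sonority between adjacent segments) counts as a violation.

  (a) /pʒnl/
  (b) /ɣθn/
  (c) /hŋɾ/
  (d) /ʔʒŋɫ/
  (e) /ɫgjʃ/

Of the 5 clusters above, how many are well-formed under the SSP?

(a) 1-4-5-6 → obeys
(b) 4-3-5 → violates
(c) 3-5-7 → obeys
(d) 1-4-5-6 → obeys
(e) 6-2-8-3 → violates

3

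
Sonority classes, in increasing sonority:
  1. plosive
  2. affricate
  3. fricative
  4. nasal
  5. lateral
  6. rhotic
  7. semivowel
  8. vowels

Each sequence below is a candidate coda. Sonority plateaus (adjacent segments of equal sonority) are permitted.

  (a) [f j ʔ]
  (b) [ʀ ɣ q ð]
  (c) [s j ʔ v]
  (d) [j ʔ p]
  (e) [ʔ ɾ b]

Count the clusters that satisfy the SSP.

(a) 3-7-1 → violates
(b) 6-3-1-3 → violates
(c) 3-7-1-3 → violates
(d) 7-1-1 → obeys
(e) 1-6-1 → violates

1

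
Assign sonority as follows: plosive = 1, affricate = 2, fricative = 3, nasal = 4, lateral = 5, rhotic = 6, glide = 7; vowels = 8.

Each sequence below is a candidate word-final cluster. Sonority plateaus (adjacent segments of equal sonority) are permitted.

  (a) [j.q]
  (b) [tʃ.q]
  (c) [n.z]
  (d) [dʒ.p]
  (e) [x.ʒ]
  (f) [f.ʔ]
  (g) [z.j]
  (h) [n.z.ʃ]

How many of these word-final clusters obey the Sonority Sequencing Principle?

7

(a) sonority 7-1: well-formed.
(b) sonority 2-1: well-formed.
(c) sonority 4-3: well-formed.
(d) sonority 2-1: well-formed.
(e) sonority 3-3: well-formed.
(f) sonority 3-1: well-formed.
(g) sonority 3-7: ill-formed.
(h) sonority 4-3-3: well-formed.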